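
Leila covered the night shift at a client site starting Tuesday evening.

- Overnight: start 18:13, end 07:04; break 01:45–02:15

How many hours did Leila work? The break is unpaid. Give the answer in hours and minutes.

12 h 21 min

Overnight: 18:13 → midnight = 5 h 47 min; midnight → 07:04 = 7 h 4 min; span 12 h 51 min; less 30 min break → 12 h 21 min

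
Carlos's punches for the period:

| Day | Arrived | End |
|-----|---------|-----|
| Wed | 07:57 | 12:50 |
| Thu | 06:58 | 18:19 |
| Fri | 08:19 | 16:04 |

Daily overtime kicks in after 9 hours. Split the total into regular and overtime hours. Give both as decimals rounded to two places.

Regular 21.63 hours, overtime 2.35 hours

Wed: 07:57–12:50 = 4 h 53 min
Thu: 06:58–18:19 = 11 h 21 min
Fri: 08:19–16:04 = 7 h 45 min
Wed reg 4 h 53 min / OT 0 h 0 min; Thu reg 9 h 0 min / OT 2 h 21 min; Fri reg 7 h 45 min / OT 0 h 0 min.
Totals: regular 21 h 38 min, overtime 2 h 21 min.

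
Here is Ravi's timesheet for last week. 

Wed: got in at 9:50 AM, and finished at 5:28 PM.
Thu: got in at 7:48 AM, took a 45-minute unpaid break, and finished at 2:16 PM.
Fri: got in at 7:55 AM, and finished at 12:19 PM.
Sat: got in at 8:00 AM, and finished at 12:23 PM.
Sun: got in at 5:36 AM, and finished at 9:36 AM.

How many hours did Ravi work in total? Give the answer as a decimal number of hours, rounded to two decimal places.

26.13 hours

Wed: 9:50 AM–5:28 PM = 7 h 38 min
Thu: 7:48 AM–2:16 PM = 6 h 28 min; less 45 min break → 5 h 43 min
Fri: 7:55 AM–12:19 PM = 4 h 24 min
Sat: 8:00 AM–12:23 PM = 4 h 23 min
Sun: 5:36 AM–9:36 AM = 4 h 0 min
Total: 7 h 38 min + 5 h 43 min + 4 h 24 min + 4 h 23 min + 4 h 0 min = 26 h 8 min.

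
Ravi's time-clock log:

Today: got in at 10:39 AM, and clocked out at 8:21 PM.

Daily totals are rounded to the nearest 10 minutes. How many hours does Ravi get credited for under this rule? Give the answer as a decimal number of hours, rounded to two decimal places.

Today: 10:39 AM–8:21 PM = 9 h 42 min → rounds to 9 h 40 min

9.67 hours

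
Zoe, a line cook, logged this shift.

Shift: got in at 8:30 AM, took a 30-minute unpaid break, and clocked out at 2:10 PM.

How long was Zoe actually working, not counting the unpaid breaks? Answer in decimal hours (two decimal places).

Shift: 8:30 AM–2:10 PM = 5 h 40 min; less 30 min break → 5 h 10 min

5.17 hours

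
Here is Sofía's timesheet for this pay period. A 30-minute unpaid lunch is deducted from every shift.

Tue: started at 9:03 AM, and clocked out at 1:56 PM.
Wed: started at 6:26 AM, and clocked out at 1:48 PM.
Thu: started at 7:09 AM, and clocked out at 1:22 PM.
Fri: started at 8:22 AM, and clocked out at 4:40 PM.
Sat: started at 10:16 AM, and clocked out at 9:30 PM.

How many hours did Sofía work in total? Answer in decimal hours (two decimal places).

35.50 hours

Tue: 9:03 AM–1:56 PM = 4 h 53 min; less 30 min break → 4 h 23 min
Wed: 6:26 AM–1:48 PM = 7 h 22 min; less 30 min break → 6 h 52 min
Thu: 7:09 AM–1:22 PM = 6 h 13 min; less 30 min break → 5 h 43 min
Fri: 8:22 AM–4:40 PM = 8 h 18 min; less 30 min break → 7 h 48 min
Sat: 10:16 AM–9:30 PM = 11 h 14 min; less 30 min break → 10 h 44 min
Total: 4 h 23 min + 6 h 52 min + 5 h 43 min + 7 h 48 min + 10 h 44 min = 35 h 30 min.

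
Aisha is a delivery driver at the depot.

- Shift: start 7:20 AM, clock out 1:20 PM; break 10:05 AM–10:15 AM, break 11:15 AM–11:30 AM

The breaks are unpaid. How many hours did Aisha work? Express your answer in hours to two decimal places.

Shift: 7:20 AM–1:20 PM = 6 h 0 min; less 25 min break → 5 h 35 min

5.58 hours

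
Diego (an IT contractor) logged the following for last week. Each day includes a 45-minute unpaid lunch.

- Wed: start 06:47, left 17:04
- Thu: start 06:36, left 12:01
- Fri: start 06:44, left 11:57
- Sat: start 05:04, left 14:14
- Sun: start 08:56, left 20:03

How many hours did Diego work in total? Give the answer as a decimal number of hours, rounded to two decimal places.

37.45 hours

Wed: 06:47–17:04 = 10 h 17 min; less 45 min break → 9 h 32 min
Thu: 06:36–12:01 = 5 h 25 min; less 45 min break → 4 h 40 min
Fri: 06:44–11:57 = 5 h 13 min; less 45 min break → 4 h 28 min
Sat: 05:04–14:14 = 9 h 10 min; less 45 min break → 8 h 25 min
Sun: 08:56–20:03 = 11 h 7 min; less 45 min break → 10 h 22 min
Total: 9 h 32 min + 4 h 40 min + 4 h 28 min + 8 h 25 min + 10 h 22 min = 37 h 27 min.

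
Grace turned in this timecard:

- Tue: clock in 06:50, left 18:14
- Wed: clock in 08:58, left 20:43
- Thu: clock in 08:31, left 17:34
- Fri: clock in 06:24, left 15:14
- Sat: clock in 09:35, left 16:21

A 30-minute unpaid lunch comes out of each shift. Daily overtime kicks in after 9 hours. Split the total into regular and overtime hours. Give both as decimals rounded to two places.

Tue: 06:50–18:14 = 11 h 24 min; less 30 min break → 10 h 54 min
Wed: 08:58–20:43 = 11 h 45 min; less 30 min break → 11 h 15 min
Thu: 08:31–17:34 = 9 h 3 min; less 30 min break → 8 h 33 min
Fri: 06:24–15:14 = 8 h 50 min; less 30 min break → 8 h 20 min
Sat: 09:35–16:21 = 6 h 46 min; less 30 min break → 6 h 16 min
Tue reg 9 h 0 min / OT 1 h 54 min; Wed reg 9 h 0 min / OT 2 h 15 min; Thu reg 8 h 33 min / OT 0 h 0 min; Fri reg 8 h 20 min / OT 0 h 0 min; Sat reg 6 h 16 min / OT 0 h 0 min.
Totals: regular 41 h 9 min, overtime 4 h 9 min.

Regular 41.15 hours, overtime 4.15 hours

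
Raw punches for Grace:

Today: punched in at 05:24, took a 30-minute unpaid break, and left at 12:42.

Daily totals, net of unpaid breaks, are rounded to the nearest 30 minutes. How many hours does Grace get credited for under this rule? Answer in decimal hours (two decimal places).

7.00 hours

Today: 05:24–12:42 = 7 h 18 min − 30 min = 6 h 48 min → rounds to 7 h 0 min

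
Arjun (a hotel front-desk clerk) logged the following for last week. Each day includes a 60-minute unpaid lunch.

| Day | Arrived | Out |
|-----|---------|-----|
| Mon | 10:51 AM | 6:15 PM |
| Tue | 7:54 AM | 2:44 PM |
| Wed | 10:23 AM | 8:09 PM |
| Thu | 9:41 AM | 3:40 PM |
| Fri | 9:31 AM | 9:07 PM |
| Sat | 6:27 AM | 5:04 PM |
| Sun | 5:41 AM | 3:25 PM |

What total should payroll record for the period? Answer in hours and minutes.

54 h 56 min

Mon: 10:51 AM–6:15 PM = 7 h 24 min; less 60 min break → 6 h 24 min
Tue: 7:54 AM–2:44 PM = 6 h 50 min; less 60 min break → 5 h 50 min
Wed: 10:23 AM–8:09 PM = 9 h 46 min; less 60 min break → 8 h 46 min
Thu: 9:41 AM–3:40 PM = 5 h 59 min; less 60 min break → 4 h 59 min
Fri: 9:31 AM–9:07 PM = 11 h 36 min; less 60 min break → 10 h 36 min
Sat: 6:27 AM–5:04 PM = 10 h 37 min; less 60 min break → 9 h 37 min
Sun: 5:41 AM–3:25 PM = 9 h 44 min; less 60 min break → 8 h 44 min
Total: 6 h 24 min + 5 h 50 min + 8 h 46 min + 4 h 59 min + 10 h 36 min + 9 h 37 min + 8 h 44 min = 54 h 56 min.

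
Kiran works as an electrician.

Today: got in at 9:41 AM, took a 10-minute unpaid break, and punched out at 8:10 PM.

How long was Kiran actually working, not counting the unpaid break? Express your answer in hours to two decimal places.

Today: 9:41 AM–8:10 PM = 10 h 29 min; less 10 min break → 10 h 19 min

10.32 hours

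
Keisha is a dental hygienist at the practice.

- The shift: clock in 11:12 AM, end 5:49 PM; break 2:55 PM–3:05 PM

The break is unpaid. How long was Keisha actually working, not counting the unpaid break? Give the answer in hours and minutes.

6 h 27 min

The shift: 11:12 AM–5:49 PM = 6 h 37 min; less 10 min break → 6 h 27 min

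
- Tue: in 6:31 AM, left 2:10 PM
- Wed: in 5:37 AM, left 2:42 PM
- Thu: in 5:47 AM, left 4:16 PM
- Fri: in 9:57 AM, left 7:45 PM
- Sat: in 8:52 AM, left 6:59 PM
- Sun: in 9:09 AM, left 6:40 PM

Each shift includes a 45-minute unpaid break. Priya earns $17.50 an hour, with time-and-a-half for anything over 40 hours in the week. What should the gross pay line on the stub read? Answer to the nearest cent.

Tue: 6:31 AM–2:10 PM = 7 h 39 min; less 45 min break → 6 h 54 min
Wed: 5:37 AM–2:42 PM = 9 h 5 min; less 45 min break → 8 h 20 min
Thu: 5:47 AM–4:16 PM = 10 h 29 min; less 45 min break → 9 h 44 min
Fri: 9:57 AM–7:45 PM = 9 h 48 min; less 45 min break → 9 h 3 min
Sat: 8:52 AM–6:59 PM = 10 h 7 min; less 45 min break → 9 h 22 min
Sun: 9:09 AM–6:40 PM = 9 h 31 min; less 45 min break → 8 h 46 min
Total worked: 52 h 9 min = 3129 min.
Regular 40 h 0 min = 2400 min at $17.50/h; overtime 12 h 9 min = 729 min at $26.25/h.
Pay = (2400 × $17.50 + 729 × $26.25) ÷ 60 = $1018.94.

$1018.94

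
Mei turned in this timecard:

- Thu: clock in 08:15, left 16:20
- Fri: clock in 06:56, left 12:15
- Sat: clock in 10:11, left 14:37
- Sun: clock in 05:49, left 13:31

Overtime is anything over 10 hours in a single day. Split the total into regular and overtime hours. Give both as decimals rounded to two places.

Thu: 08:15–16:20 = 8 h 5 min
Fri: 06:56–12:15 = 5 h 19 min
Sat: 10:11–14:37 = 4 h 26 min
Sun: 05:49–13:31 = 7 h 42 min
Thu reg 8 h 5 min / OT 0 h 0 min; Fri reg 5 h 19 min / OT 0 h 0 min; Sat reg 4 h 26 min / OT 0 h 0 min; Sun reg 7 h 42 min / OT 0 h 0 min.
Totals: regular 25 h 32 min, overtime 0 h 0 min.

Regular 25.53 hours, overtime 0.00 hours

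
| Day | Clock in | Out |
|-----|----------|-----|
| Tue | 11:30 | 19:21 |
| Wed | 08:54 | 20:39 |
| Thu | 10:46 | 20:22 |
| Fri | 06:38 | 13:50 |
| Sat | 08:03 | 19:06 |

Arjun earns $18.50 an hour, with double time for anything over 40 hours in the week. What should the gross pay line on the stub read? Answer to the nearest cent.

Tue: 11:30–19:21 = 7 h 51 min
Wed: 08:54–20:39 = 11 h 45 min
Thu: 10:46–20:22 = 9 h 36 min
Fri: 06:38–13:50 = 7 h 12 min
Sat: 08:03–19:06 = 11 h 3 min
Total worked: 47 h 27 min = 2847 min.
Regular 40 h 0 min = 2400 min at $18.50/h; overtime 7 h 27 min = 447 min at $37.00/h.
Pay = (2400 × $18.50 + 447 × $37.00) ÷ 60 = $1015.65.

$1015.65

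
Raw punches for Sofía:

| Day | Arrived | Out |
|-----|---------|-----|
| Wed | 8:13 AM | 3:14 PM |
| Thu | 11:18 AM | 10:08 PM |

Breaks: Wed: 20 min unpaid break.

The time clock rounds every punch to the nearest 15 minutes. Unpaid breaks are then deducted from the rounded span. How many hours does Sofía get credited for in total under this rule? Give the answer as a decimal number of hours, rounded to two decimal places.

Wed: in 8:13 AM→8:15 AM, out 3:14 PM→3:15 PM; 7 h 0 min − 20 min = 6 h 40 min
Thu: in 11:18 AM→11:15 AM, out 10:08 PM→10:15 PM; 11 h 0 min
Total credited: 17 h 40 min.

17.67 hours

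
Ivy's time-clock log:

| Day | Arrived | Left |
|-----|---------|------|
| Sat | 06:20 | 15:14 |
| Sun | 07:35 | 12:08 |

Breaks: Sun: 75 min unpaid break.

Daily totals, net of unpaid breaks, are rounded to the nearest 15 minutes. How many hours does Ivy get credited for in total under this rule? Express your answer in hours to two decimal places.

12.25 hours

Sat: 06:20–15:14 = 8 h 54 min → rounds to 9 h 0 min
Sun: 07:35–12:08 = 4 h 33 min − 75 min = 3 h 18 min → rounds to 3 h 15 min
Total credited: 12 h 15 min.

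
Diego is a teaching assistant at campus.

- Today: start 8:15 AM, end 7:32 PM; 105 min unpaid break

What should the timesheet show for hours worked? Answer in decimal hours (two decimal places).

9.53 hours

Today: 8:15 AM–7:32 PM = 11 h 17 min; less 105 min break → 9 h 32 min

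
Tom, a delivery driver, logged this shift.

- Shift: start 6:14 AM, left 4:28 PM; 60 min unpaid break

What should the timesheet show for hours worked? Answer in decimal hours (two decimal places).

Shift: 6:14 AM–4:28 PM = 10 h 14 min; less 60 min break → 9 h 14 min

9.23 hours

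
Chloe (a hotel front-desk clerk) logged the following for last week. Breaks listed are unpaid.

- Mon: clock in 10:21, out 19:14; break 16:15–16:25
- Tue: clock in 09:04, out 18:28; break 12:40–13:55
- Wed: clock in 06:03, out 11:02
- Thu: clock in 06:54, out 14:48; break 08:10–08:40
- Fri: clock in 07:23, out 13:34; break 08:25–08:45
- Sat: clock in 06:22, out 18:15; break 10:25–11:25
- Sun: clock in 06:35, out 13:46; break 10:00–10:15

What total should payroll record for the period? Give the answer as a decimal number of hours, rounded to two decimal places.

Mon: 10:21–19:14 = 8 h 53 min; less 10 min break → 8 h 43 min
Tue: 09:04–18:28 = 9 h 24 min; less 75 min break → 8 h 9 min
Wed: 06:03–11:02 = 4 h 59 min
Thu: 06:54–14:48 = 7 h 54 min; less 30 min break → 7 h 24 min
Fri: 07:23–13:34 = 6 h 11 min; less 20 min break → 5 h 51 min
Sat: 06:22–18:15 = 11 h 53 min; less 60 min break → 10 h 53 min
Sun: 06:35–13:46 = 7 h 11 min; less 15 min break → 6 h 56 min
Total: 8 h 43 min + 8 h 9 min + 4 h 59 min + 7 h 24 min + 5 h 51 min + 10 h 53 min + 6 h 56 min = 52 h 55 min.

52.92 hours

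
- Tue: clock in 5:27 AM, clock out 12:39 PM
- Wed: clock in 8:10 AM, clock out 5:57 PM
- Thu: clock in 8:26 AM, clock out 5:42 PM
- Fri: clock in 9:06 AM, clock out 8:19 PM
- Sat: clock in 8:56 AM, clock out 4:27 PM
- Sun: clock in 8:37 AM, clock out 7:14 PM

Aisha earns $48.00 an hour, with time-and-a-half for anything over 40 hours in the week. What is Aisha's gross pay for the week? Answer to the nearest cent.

$3043.20

Tue: 5:27 AM–12:39 PM = 7 h 12 min
Wed: 8:10 AM–5:57 PM = 9 h 47 min
Thu: 8:26 AM–5:42 PM = 9 h 16 min
Fri: 9:06 AM–8:19 PM = 11 h 13 min
Sat: 8:56 AM–4:27 PM = 7 h 31 min
Sun: 8:37 AM–7:14 PM = 10 h 37 min
Total worked: 55 h 36 min = 3336 min.
Regular 40 h 0 min = 2400 min at $48.00/h; overtime 15 h 36 min = 936 min at $72.00/h.
Pay = (2400 × $48.00 + 936 × $72.00) ÷ 60 = $3043.20.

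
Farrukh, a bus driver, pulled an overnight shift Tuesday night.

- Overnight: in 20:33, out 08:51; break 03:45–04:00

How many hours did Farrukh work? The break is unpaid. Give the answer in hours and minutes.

12 h 3 min

Overnight: 20:33 → midnight = 3 h 27 min; midnight → 08:51 = 8 h 51 min; span 12 h 18 min; less 15 min break → 12 h 3 min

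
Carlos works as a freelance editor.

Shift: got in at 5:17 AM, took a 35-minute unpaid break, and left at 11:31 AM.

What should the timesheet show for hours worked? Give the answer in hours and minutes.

Shift: 5:17 AM–11:31 AM = 6 h 14 min; less 35 min break → 5 h 39 min

5 h 39 min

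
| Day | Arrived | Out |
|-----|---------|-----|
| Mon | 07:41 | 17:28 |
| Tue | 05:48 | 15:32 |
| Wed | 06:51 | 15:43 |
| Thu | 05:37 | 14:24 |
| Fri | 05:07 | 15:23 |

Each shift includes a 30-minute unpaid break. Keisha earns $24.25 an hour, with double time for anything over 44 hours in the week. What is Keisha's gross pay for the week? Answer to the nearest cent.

Mon: 07:41–17:28 = 9 h 47 min; less 30 min break → 9 h 17 min
Tue: 05:48–15:32 = 9 h 44 min; less 30 min break → 9 h 14 min
Wed: 06:51–15:43 = 8 h 52 min; less 30 min break → 8 h 22 min
Thu: 05:37–14:24 = 8 h 47 min; less 30 min break → 8 h 17 min
Fri: 05:07–15:23 = 10 h 16 min; less 30 min break → 9 h 46 min
Total worked: 44 h 56 min = 2696 min.
Regular 44 h 0 min = 2640 min at $24.25/h; overtime 0 h 56 min = 56 min at $48.50/h.
Pay = (2640 × $24.25 + 56 × $48.50) ÷ 60 = $1112.27.

$1112.27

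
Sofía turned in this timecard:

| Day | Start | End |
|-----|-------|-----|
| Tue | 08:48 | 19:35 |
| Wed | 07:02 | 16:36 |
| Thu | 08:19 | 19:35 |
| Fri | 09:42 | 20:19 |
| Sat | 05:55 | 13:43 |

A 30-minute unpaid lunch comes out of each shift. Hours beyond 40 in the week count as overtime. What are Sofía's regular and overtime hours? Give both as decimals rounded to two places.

Regular 40.00 hours, overtime 7.53 hours

Tue: 08:48–19:35 = 10 h 47 min; less 30 min break → 10 h 17 min
Wed: 07:02–16:36 = 9 h 34 min; less 30 min break → 9 h 4 min
Thu: 08:19–19:35 = 11 h 16 min; less 30 min break → 10 h 46 min
Fri: 09:42–20:19 = 10 h 37 min; less 30 min break → 10 h 7 min
Sat: 05:55–13:43 = 7 h 48 min; less 30 min break → 7 h 18 min
Total worked: 47 h 32 min = 47.53 h.
Threshold 40 h → overtime 7 h 32 min, regular 40 h 0 min.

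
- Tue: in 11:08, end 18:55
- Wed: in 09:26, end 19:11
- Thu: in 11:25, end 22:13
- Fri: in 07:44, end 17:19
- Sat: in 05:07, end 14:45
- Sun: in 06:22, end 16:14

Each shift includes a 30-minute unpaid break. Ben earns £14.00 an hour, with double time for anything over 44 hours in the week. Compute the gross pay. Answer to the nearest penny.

Tue: 11:08–18:55 = 7 h 47 min; less 30 min break → 7 h 17 min
Wed: 09:26–19:11 = 9 h 45 min; less 30 min break → 9 h 15 min
Thu: 11:25–22:13 = 10 h 48 min; less 30 min break → 10 h 18 min
Fri: 07:44–17:19 = 9 h 35 min; less 30 min break → 9 h 5 min
Sat: 05:07–14:45 = 9 h 38 min; less 30 min break → 9 h 8 min
Sun: 06:22–16:14 = 9 h 52 min; less 30 min break → 9 h 22 min
Total worked: 54 h 25 min = 3265 min.
Regular 44 h 0 min = 2640 min at £14.00/h; overtime 10 h 25 min = 625 min at £28.00/h.
Pay = (2640 × £14.00 + 625 × £28.00) ÷ 60 = £907.67.

£907.67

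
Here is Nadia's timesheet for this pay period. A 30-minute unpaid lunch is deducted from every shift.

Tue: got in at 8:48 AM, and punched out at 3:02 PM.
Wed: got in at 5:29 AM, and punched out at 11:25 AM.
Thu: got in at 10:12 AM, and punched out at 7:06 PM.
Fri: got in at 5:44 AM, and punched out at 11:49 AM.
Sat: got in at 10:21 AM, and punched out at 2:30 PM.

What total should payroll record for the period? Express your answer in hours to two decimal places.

Tue: 8:48 AM–3:02 PM = 6 h 14 min; less 30 min break → 5 h 44 min
Wed: 5:29 AM–11:25 AM = 5 h 56 min; less 30 min break → 5 h 26 min
Thu: 10:12 AM–7:06 PM = 8 h 54 min; less 30 min break → 8 h 24 min
Fri: 5:44 AM–11:49 AM = 6 h 5 min; less 30 min break → 5 h 35 min
Sat: 10:21 AM–2:30 PM = 4 h 9 min; less 30 min break → 3 h 39 min
Total: 5 h 44 min + 5 h 26 min + 8 h 24 min + 5 h 35 min + 3 h 39 min = 28 h 48 min.

28.80 hours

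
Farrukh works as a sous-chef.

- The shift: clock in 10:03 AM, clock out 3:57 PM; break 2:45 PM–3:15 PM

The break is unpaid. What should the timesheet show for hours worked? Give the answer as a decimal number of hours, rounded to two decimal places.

5.40 hours

The shift: 10:03 AM–3:57 PM = 5 h 54 min; less 30 min break → 5 h 24 min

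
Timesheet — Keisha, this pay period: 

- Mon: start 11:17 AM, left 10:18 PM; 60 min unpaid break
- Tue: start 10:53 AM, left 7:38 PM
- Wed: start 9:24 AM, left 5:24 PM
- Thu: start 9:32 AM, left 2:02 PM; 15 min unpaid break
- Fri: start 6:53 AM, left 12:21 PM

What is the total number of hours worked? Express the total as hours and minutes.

36 h 29 min

Mon: 11:17 AM–10:18 PM = 11 h 1 min; less 60 min break → 10 h 1 min
Tue: 10:53 AM–7:38 PM = 8 h 45 min
Wed: 9:24 AM–5:24 PM = 8 h 0 min
Thu: 9:32 AM–2:02 PM = 4 h 30 min; less 15 min break → 4 h 15 min
Fri: 6:53 AM–12:21 PM = 5 h 28 min
Total: 10 h 1 min + 8 h 45 min + 8 h 0 min + 4 h 15 min + 5 h 28 min = 36 h 29 min.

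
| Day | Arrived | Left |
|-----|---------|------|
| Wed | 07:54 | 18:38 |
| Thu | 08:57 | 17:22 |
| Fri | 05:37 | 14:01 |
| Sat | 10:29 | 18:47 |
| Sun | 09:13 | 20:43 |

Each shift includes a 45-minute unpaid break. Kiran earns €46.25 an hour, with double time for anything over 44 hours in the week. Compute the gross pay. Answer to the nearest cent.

Wed: 07:54–18:38 = 10 h 44 min; less 45 min break → 9 h 59 min
Thu: 08:57–17:22 = 8 h 25 min; less 45 min break → 7 h 40 min
Fri: 05:37–14:01 = 8 h 24 min; less 45 min break → 7 h 39 min
Sat: 10:29–18:47 = 8 h 18 min; less 45 min break → 7 h 33 min
Sun: 09:13–20:43 = 11 h 30 min; less 45 min break → 10 h 45 min
Total worked: 43 h 36 min = 2616 min.
Regular 43 h 36 min = 2616 min at €46.25/h; overtime 0 h 0 min = 0 min at €92.50/h.
Pay = (2616 × €46.25 + 0 × €92.50) ÷ 60 = €2016.50.

€2016.50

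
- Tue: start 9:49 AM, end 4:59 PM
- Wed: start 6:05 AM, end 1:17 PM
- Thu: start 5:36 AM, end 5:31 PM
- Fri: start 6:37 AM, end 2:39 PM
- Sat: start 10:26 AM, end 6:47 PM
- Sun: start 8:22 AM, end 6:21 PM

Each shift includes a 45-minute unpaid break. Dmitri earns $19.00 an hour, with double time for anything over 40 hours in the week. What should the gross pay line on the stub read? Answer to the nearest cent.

$1069.70

Tue: 9:49 AM–4:59 PM = 7 h 10 min; less 45 min break → 6 h 25 min
Wed: 6:05 AM–1:17 PM = 7 h 12 min; less 45 min break → 6 h 27 min
Thu: 5:36 AM–5:31 PM = 11 h 55 min; less 45 min break → 11 h 10 min
Fri: 6:37 AM–2:39 PM = 8 h 2 min; less 45 min break → 7 h 17 min
Sat: 10:26 AM–6:47 PM = 8 h 21 min; less 45 min break → 7 h 36 min
Sun: 8:22 AM–6:21 PM = 9 h 59 min; less 45 min break → 9 h 14 min
Total worked: 48 h 9 min = 2889 min.
Regular 40 h 0 min = 2400 min at $19.00/h; overtime 8 h 9 min = 489 min at $38.00/h.
Pay = (2400 × $19.00 + 489 × $38.00) ÷ 60 = $1069.70.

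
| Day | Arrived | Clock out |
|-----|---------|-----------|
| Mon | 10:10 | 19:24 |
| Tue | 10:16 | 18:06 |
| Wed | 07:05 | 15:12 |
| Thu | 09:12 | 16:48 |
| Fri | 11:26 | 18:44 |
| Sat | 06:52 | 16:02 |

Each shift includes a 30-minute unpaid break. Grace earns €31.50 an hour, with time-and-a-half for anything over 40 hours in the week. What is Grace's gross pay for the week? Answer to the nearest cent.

Mon: 10:10–19:24 = 9 h 14 min; less 30 min break → 8 h 44 min
Tue: 10:16–18:06 = 7 h 50 min; less 30 min break → 7 h 20 min
Wed: 07:05–15:12 = 8 h 7 min; less 30 min break → 7 h 37 min
Thu: 09:12–16:48 = 7 h 36 min; less 30 min break → 7 h 6 min
Fri: 11:26–18:44 = 7 h 18 min; less 30 min break → 6 h 48 min
Sat: 06:52–16:02 = 9 h 10 min; less 30 min break → 8 h 40 min
Total worked: 46 h 15 min = 2775 min.
Regular 40 h 0 min = 2400 min at €31.50/h; overtime 6 h 15 min = 375 min at €47.25/h.
Pay = (2400 × €31.50 + 375 × €47.25) ÷ 60 = €1555.31.

€1555.31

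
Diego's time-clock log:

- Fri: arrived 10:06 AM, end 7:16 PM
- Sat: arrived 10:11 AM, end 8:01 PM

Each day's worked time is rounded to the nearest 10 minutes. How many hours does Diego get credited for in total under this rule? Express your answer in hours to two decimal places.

Fri: 10:06 AM–7:16 PM = 9 h 10 min → rounds to 9 h 10 min
Sat: 10:11 AM–8:01 PM = 9 h 50 min → rounds to 9 h 50 min
Total credited: 19 h 0 min.

19.00 hours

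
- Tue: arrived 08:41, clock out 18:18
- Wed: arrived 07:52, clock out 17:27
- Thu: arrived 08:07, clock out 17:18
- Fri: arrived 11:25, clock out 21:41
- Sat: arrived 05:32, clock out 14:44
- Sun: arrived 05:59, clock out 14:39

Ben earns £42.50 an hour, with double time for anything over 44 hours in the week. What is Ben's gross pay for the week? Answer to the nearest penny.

£2933.92

Tue: 08:41–18:18 = 9 h 37 min
Wed: 07:52–17:27 = 9 h 35 min
Thu: 08:07–17:18 = 9 h 11 min
Fri: 11:25–21:41 = 10 h 16 min
Sat: 05:32–14:44 = 9 h 12 min
Sun: 05:59–14:39 = 8 h 40 min
Total worked: 56 h 31 min = 3391 min.
Regular 44 h 0 min = 2640 min at £42.50/h; overtime 12 h 31 min = 751 min at £85.00/h.
Pay = (2640 × £42.50 + 751 × £85.00) ÷ 60 = £2933.92.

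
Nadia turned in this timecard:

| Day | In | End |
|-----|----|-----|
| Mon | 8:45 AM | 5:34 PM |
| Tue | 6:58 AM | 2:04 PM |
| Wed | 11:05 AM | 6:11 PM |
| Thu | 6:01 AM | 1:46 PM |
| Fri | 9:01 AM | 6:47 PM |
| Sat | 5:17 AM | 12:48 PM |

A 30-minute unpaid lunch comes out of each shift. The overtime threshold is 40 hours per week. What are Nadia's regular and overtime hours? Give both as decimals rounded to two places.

Regular 40.00 hours, overtime 5.05 hours

Mon: 8:45 AM–5:34 PM = 8 h 49 min; less 30 min break → 8 h 19 min
Tue: 6:58 AM–2:04 PM = 7 h 6 min; less 30 min break → 6 h 36 min
Wed: 11:05 AM–6:11 PM = 7 h 6 min; less 30 min break → 6 h 36 min
Thu: 6:01 AM–1:46 PM = 7 h 45 min; less 30 min break → 7 h 15 min
Fri: 9:01 AM–6:47 PM = 9 h 46 min; less 30 min break → 9 h 16 min
Sat: 5:17 AM–12:48 PM = 7 h 31 min; less 30 min break → 7 h 1 min
Total worked: 45 h 3 min = 45.05 h.
Threshold 40 h → overtime 5 h 3 min, regular 40 h 0 min.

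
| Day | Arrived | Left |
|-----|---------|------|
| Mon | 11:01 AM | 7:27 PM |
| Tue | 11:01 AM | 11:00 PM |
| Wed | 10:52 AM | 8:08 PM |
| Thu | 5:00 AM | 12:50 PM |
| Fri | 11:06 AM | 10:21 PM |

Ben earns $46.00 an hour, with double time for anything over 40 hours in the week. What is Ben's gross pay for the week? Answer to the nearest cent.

$2646.53

Mon: 11:01 AM–7:27 PM = 8 h 26 min
Tue: 11:01 AM–11:00 PM = 11 h 59 min
Wed: 10:52 AM–8:08 PM = 9 h 16 min
Thu: 5:00 AM–12:50 PM = 7 h 50 min
Fri: 11:06 AM–10:21 PM = 11 h 15 min
Total worked: 48 h 46 min = 2926 min.
Regular 40 h 0 min = 2400 min at $46.00/h; overtime 8 h 46 min = 526 min at $92.00/h.
Pay = (2400 × $46.00 + 526 × $92.00) ÷ 60 = $2646.53.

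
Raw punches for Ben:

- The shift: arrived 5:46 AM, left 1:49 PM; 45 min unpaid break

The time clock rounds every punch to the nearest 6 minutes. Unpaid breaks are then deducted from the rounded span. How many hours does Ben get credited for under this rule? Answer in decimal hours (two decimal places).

The shift: in 5:46 AM→5:48 AM, out 1:49 PM→1:48 PM; 8 h 0 min − 45 min = 7 h 15 min

7.25 hours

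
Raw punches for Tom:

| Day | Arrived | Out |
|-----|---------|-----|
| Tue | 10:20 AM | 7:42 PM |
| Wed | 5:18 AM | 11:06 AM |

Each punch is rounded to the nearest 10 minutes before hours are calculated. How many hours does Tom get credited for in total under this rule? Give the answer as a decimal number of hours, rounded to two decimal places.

15.17 hours

Tue: in 10:20 AM→10:20 AM, out 7:42 PM→7:40 PM; 9 h 20 min
Wed: in 5:18 AM→5:20 AM, out 11:06 AM→11:10 AM; 5 h 50 min
Total credited: 15 h 10 min.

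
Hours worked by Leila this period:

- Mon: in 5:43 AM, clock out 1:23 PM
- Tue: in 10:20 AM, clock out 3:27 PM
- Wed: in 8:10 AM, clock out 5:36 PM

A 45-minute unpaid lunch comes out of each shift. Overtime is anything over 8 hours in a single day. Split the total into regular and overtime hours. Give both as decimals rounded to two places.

Regular 19.28 hours, overtime 0.68 hours

Mon: 5:43 AM–1:23 PM = 7 h 40 min; less 45 min break → 6 h 55 min
Tue: 10:20 AM–3:27 PM = 5 h 7 min; less 45 min break → 4 h 22 min
Wed: 8:10 AM–5:36 PM = 9 h 26 min; less 45 min break → 8 h 41 min
Mon reg 6 h 55 min / OT 0 h 0 min; Tue reg 4 h 22 min / OT 0 h 0 min; Wed reg 8 h 0 min / OT 0 h 41 min.
Totals: regular 19 h 17 min, overtime 0 h 41 min.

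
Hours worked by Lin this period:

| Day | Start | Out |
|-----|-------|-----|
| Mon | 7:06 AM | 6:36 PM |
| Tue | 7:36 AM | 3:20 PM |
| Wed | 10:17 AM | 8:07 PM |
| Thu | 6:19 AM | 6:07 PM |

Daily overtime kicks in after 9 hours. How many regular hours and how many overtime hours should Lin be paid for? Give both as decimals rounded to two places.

Mon: 7:06 AM–6:36 PM = 11 h 30 min
Tue: 7:36 AM–3:20 PM = 7 h 44 min
Wed: 10:17 AM–8:07 PM = 9 h 50 min
Thu: 6:19 AM–6:07 PM = 11 h 48 min
Mon reg 9 h 0 min / OT 2 h 30 min; Tue reg 7 h 44 min / OT 0 h 0 min; Wed reg 9 h 0 min / OT 0 h 50 min; Thu reg 9 h 0 min / OT 2 h 48 min.
Totals: regular 34 h 44 min, overtime 6 h 8 min.

Regular 34.73 hours, overtime 6.13 hours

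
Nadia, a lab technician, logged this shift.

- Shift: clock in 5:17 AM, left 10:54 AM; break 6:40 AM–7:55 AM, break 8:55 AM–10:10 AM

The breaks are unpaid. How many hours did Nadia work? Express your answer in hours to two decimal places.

3.12 hours

Shift: 5:17 AM–10:54 AM = 5 h 37 min; less 150 min break → 3 h 7 min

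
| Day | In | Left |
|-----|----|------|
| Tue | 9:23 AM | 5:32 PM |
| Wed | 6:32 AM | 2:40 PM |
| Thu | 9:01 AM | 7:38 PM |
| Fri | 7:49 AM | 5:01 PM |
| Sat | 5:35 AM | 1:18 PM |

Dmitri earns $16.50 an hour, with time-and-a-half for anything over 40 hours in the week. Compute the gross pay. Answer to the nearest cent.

$754.46

Tue: 9:23 AM–5:32 PM = 8 h 9 min
Wed: 6:32 AM–2:40 PM = 8 h 8 min
Thu: 9:01 AM–7:38 PM = 10 h 37 min
Fri: 7:49 AM–5:01 PM = 9 h 12 min
Sat: 5:35 AM–1:18 PM = 7 h 43 min
Total worked: 43 h 49 min = 2629 min.
Regular 40 h 0 min = 2400 min at $16.50/h; overtime 3 h 49 min = 229 min at $24.75/h.
Pay = (2400 × $16.50 + 229 × $24.75) ÷ 60 = $754.46.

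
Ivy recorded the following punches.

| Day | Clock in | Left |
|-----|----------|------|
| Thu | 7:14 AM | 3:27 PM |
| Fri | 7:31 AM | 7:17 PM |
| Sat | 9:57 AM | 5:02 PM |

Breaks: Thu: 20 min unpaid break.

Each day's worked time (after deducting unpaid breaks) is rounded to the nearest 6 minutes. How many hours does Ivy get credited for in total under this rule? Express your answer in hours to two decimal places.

26.80 hours

Thu: 7:14 AM–3:27 PM = 8 h 13 min − 20 min = 7 h 53 min → rounds to 7 h 54 min
Fri: 7:31 AM–7:17 PM = 11 h 46 min → rounds to 11 h 48 min
Sat: 9:57 AM–5:02 PM = 7 h 5 min → rounds to 7 h 6 min
Total credited: 26 h 48 min.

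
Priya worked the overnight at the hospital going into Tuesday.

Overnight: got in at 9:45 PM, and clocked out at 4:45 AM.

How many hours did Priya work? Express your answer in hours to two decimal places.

Overnight: 9:45 PM → midnight = 2 h 15 min; midnight → 4:45 AM = 4 h 45 min; span 7 h 0 min

7.00 hours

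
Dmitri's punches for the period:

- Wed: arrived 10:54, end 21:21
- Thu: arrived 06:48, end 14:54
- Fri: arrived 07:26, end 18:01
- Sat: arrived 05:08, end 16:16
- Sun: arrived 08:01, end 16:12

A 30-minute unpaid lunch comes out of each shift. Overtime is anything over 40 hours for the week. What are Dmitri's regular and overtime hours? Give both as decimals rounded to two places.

Wed: 10:54–21:21 = 10 h 27 min; less 30 min break → 9 h 57 min
Thu: 06:48–14:54 = 8 h 6 min; less 30 min break → 7 h 36 min
Fri: 07:26–18:01 = 10 h 35 min; less 30 min break → 10 h 5 min
Sat: 05:08–16:16 = 11 h 8 min; less 30 min break → 10 h 38 min
Sun: 08:01–16:12 = 8 h 11 min; less 30 min break → 7 h 41 min
Total worked: 45 h 57 min = 45.95 h.
Threshold 40 h → overtime 5 h 57 min, regular 40 h 0 min.

Regular 40.00 hours, overtime 5.95 hours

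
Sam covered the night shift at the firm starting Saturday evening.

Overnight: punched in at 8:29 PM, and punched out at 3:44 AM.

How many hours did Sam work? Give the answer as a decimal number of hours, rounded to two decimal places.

7.25 hours

Overnight: 8:29 PM → midnight = 3 h 31 min; midnight → 3:44 AM = 3 h 44 min; span 7 h 15 min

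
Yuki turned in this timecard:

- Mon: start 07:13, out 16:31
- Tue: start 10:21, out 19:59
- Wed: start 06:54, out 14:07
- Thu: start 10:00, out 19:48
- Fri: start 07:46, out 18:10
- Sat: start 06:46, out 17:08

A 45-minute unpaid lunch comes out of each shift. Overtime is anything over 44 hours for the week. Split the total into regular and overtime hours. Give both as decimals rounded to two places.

Regular 44.00 hours, overtime 8.22 hours

Mon: 07:13–16:31 = 9 h 18 min; less 45 min break → 8 h 33 min
Tue: 10:21–19:59 = 9 h 38 min; less 45 min break → 8 h 53 min
Wed: 06:54–14:07 = 7 h 13 min; less 45 min break → 6 h 28 min
Thu: 10:00–19:48 = 9 h 48 min; less 45 min break → 9 h 3 min
Fri: 07:46–18:10 = 10 h 24 min; less 45 min break → 9 h 39 min
Sat: 06:46–17:08 = 10 h 22 min; less 45 min break → 9 h 37 min
Total worked: 52 h 13 min = 52.22 h.
Threshold 44 h → overtime 8 h 13 min, regular 44 h 0 min.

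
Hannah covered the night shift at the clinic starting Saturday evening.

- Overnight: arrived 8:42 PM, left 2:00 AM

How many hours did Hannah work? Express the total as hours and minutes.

5 h 18 min

Overnight: 8:42 PM → midnight = 3 h 18 min; midnight → 2:00 AM = 2 h 0 min; span 5 h 18 min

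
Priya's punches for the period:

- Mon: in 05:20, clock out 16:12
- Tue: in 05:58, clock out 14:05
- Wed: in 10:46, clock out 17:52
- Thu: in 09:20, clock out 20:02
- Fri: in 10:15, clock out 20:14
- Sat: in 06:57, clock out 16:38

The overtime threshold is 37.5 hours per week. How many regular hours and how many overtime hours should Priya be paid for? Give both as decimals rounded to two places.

Regular 37.50 hours, overtime 18.95 hours

Mon: 05:20–16:12 = 10 h 52 min
Tue: 05:58–14:05 = 8 h 7 min
Wed: 10:46–17:52 = 7 h 6 min
Thu: 09:20–20:02 = 10 h 42 min
Fri: 10:15–20:14 = 9 h 59 min
Sat: 06:57–16:38 = 9 h 41 min
Total worked: 56 h 27 min = 56.45 h.
Threshold 37.5 h → overtime 18 h 57 min, regular 37 h 30 min.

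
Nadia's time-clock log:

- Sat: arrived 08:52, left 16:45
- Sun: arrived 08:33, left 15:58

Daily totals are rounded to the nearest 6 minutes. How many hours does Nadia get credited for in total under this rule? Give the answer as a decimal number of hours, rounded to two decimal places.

Sat: 08:52–16:45 = 7 h 53 min → rounds to 7 h 54 min
Sun: 08:33–15:58 = 7 h 25 min → rounds to 7 h 24 min
Total credited: 15 h 18 min.

15.30 hours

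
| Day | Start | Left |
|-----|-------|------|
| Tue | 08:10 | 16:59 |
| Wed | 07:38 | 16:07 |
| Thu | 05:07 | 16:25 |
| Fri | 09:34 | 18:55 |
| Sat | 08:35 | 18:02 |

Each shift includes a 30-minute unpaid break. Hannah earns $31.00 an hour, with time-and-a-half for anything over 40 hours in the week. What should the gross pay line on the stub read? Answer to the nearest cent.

Tue: 08:10–16:59 = 8 h 49 min; less 30 min break → 8 h 19 min
Wed: 07:38–16:07 = 8 h 29 min; less 30 min break → 7 h 59 min
Thu: 05:07–16:25 = 11 h 18 min; less 30 min break → 10 h 48 min
Fri: 09:34–18:55 = 9 h 21 min; less 30 min break → 8 h 51 min
Sat: 08:35–18:02 = 9 h 27 min; less 30 min break → 8 h 57 min
Total worked: 44 h 54 min = 2694 min.
Regular 40 h 0 min = 2400 min at $31.00/h; overtime 4 h 54 min = 294 min at $46.50/h.
Pay = (2400 × $31.00 + 294 × $46.50) ÷ 60 = $1467.85.

$1467.85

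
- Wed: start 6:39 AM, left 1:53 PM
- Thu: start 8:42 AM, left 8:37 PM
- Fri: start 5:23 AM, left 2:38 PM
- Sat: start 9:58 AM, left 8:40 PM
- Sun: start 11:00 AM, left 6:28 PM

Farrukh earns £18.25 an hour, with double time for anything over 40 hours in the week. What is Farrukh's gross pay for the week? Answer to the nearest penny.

£969.68

Wed: 6:39 AM–1:53 PM = 7 h 14 min
Thu: 8:42 AM–8:37 PM = 11 h 55 min
Fri: 5:23 AM–2:38 PM = 9 h 15 min
Sat: 9:58 AM–8:40 PM = 10 h 42 min
Sun: 11:00 AM–6:28 PM = 7 h 28 min
Total worked: 46 h 34 min = 2794 min.
Regular 40 h 0 min = 2400 min at £18.25/h; overtime 6 h 34 min = 394 min at £36.50/h.
Pay = (2400 × £18.25 + 394 × £36.50) ÷ 60 = £969.68.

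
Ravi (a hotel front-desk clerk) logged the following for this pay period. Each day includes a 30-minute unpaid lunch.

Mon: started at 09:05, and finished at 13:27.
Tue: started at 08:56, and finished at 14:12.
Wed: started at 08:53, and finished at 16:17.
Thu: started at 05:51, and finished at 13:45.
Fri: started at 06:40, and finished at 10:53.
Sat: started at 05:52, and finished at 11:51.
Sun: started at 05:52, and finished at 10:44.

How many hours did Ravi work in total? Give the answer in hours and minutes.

36 h 30 min

Mon: 09:05–13:27 = 4 h 22 min; less 30 min break → 3 h 52 min
Tue: 08:56–14:12 = 5 h 16 min; less 30 min break → 4 h 46 min
Wed: 08:53–16:17 = 7 h 24 min; less 30 min break → 6 h 54 min
Thu: 05:51–13:45 = 7 h 54 min; less 30 min break → 7 h 24 min
Fri: 06:40–10:53 = 4 h 13 min; less 30 min break → 3 h 43 min
Sat: 05:52–11:51 = 5 h 59 min; less 30 min break → 5 h 29 min
Sun: 05:52–10:44 = 4 h 52 min; less 30 min break → 4 h 22 min
Total: 3 h 52 min + 4 h 46 min + 6 h 54 min + 7 h 24 min + 3 h 43 min + 5 h 29 min + 4 h 22 min = 36 h 30 min.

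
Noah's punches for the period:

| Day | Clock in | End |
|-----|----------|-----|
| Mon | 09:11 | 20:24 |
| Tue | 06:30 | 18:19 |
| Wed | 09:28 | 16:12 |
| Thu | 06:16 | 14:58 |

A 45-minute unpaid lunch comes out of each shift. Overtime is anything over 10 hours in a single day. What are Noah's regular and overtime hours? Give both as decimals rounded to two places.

Mon: 09:11–20:24 = 11 h 13 min; less 45 min break → 10 h 28 min
Tue: 06:30–18:19 = 11 h 49 min; less 45 min break → 11 h 4 min
Wed: 09:28–16:12 = 6 h 44 min; less 45 min break → 5 h 59 min
Thu: 06:16–14:58 = 8 h 42 min; less 45 min break → 7 h 57 min
Mon reg 10 h 0 min / OT 0 h 28 min; Tue reg 10 h 0 min / OT 1 h 4 min; Wed reg 5 h 59 min / OT 0 h 0 min; Thu reg 7 h 57 min / OT 0 h 0 min.
Totals: regular 33 h 56 min, overtime 1 h 32 min.

Regular 33.93 hours, overtime 1.53 hours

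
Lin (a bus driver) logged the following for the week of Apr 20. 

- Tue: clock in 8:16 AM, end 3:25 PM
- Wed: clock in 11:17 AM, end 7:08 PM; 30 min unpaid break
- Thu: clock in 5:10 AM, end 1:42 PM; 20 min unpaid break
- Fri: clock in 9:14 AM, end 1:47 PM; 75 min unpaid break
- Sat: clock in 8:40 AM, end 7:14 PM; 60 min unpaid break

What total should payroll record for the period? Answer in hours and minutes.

Tue: 8:16 AM–3:25 PM = 7 h 9 min
Wed: 11:17 AM–7:08 PM = 7 h 51 min; less 30 min break → 7 h 21 min
Thu: 5:10 AM–1:42 PM = 8 h 32 min; less 20 min break → 8 h 12 min
Fri: 9:14 AM–1:47 PM = 4 h 33 min; less 75 min break → 3 h 18 min
Sat: 8:40 AM–7:14 PM = 10 h 34 min; less 60 min break → 9 h 34 min
Total: 7 h 9 min + 7 h 21 min + 8 h 12 min + 3 h 18 min + 9 h 34 min = 35 h 34 min.

35 h 34 min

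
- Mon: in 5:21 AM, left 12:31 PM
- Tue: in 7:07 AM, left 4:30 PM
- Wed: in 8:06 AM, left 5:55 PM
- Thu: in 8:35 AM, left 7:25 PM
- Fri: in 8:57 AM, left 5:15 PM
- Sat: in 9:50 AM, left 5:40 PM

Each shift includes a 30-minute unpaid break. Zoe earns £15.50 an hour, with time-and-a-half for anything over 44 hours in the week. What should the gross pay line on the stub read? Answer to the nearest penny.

£829.25

Mon: 5:21 AM–12:31 PM = 7 h 10 min; less 30 min break → 6 h 40 min
Tue: 7:07 AM–4:30 PM = 9 h 23 min; less 30 min break → 8 h 53 min
Wed: 8:06 AM–5:55 PM = 9 h 49 min; less 30 min break → 9 h 19 min
Thu: 8:35 AM–7:25 PM = 10 h 50 min; less 30 min break → 10 h 20 min
Fri: 8:57 AM–5:15 PM = 8 h 18 min; less 30 min break → 7 h 48 min
Sat: 9:50 AM–5:40 PM = 7 h 50 min; less 30 min break → 7 h 20 min
Total worked: 50 h 20 min = 3020 min.
Regular 44 h 0 min = 2640 min at £15.50/h; overtime 6 h 20 min = 380 min at £23.25/h.
Pay = (2640 × £15.50 + 380 × £23.25) ÷ 60 = £829.25.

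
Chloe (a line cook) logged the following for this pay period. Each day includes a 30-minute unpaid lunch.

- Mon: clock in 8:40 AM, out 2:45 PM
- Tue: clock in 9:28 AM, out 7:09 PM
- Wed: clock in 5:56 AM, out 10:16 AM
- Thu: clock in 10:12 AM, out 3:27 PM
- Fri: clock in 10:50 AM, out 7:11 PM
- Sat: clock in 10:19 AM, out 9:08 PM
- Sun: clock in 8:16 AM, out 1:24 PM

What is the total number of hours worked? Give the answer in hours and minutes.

Mon: 8:40 AM–2:45 PM = 6 h 5 min; less 30 min break → 5 h 35 min
Tue: 9:28 AM–7:09 PM = 9 h 41 min; less 30 min break → 9 h 11 min
Wed: 5:56 AM–10:16 AM = 4 h 20 min; less 30 min break → 3 h 50 min
Thu: 10:12 AM–3:27 PM = 5 h 15 min; less 30 min break → 4 h 45 min
Fri: 10:50 AM–7:11 PM = 8 h 21 min; less 30 min break → 7 h 51 min
Sat: 10:19 AM–9:08 PM = 10 h 49 min; less 30 min break → 10 h 19 min
Sun: 8:16 AM–1:24 PM = 5 h 8 min; less 30 min break → 4 h 38 min
Total: 5 h 35 min + 9 h 11 min + 3 h 50 min + 4 h 45 min + 7 h 51 min + 10 h 19 min + 4 h 38 min = 46 h 9 min.

46 h 9 min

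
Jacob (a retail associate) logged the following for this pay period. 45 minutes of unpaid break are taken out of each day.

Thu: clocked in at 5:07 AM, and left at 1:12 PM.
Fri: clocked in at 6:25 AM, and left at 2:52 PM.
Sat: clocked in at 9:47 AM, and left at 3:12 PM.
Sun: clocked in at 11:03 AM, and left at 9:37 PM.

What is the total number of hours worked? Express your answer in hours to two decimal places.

29.52 hours

Thu: 5:07 AM–1:12 PM = 8 h 5 min; less 45 min break → 7 h 20 min
Fri: 6:25 AM–2:52 PM = 8 h 27 min; less 45 min break → 7 h 42 min
Sat: 9:47 AM–3:12 PM = 5 h 25 min; less 45 min break → 4 h 40 min
Sun: 11:03 AM–9:37 PM = 10 h 34 min; less 45 min break → 9 h 49 min
Total: 7 h 20 min + 7 h 42 min + 4 h 40 min + 9 h 49 min = 29 h 31 min.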